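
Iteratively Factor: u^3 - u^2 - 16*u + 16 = (u - 4)*(u^2 + 3*u - 4) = (u - 4)*(u + 4)*(u - 1)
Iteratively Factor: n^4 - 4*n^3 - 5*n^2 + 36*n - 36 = (n + 3)*(n^3 - 7*n^2 + 16*n - 12) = (n - 2)*(n + 3)*(n^2 - 5*n + 6) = (n - 2)^2*(n + 3)*(n - 3)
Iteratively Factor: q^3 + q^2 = (q + 1)*(q^2) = q*(q + 1)*(q)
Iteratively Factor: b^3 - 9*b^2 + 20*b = (b - 5)*(b^2 - 4*b) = (b - 5)*(b - 4)*(b)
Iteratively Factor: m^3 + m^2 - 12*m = (m - 3)*(m^2 + 4*m) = (m - 3)*(m + 4)*(m)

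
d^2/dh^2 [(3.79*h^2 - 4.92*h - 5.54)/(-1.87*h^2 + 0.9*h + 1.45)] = (21.652356*h^3 + 54.577446*h^2 + 24.10056*h + 10.24007)/(6.539203*h^6 - 9.44163*h^5 - 10.667415*h^4 + 13.9131*h^3 + 8.271525*h^2 - 5.67675*h - 3.048625)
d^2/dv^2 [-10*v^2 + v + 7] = -20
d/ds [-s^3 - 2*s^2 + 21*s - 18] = -3*s^2 - 4*s + 21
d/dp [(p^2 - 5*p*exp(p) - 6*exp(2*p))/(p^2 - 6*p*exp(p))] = (p - 1)*exp(p)/p^2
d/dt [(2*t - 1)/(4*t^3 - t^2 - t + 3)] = (8*t^3 - 2*t^2 - 2*t + (2*t - 1)*(-12*t^2 + 2*t + 1) + 6)/(4*t^3 - t^2 - t + 3)^2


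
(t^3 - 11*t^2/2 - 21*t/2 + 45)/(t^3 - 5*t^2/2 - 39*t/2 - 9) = (2*t - 5)/(2*t + 1)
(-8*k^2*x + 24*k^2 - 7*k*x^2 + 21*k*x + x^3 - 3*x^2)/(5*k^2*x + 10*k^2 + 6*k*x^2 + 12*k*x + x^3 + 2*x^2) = (-8*k*x + 24*k + x^2 - 3*x)/(5*k*x + 10*k + x^2 + 2*x)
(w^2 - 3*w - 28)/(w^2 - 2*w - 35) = (w + 4)/(w + 5)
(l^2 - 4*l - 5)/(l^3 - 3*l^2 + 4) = (l - 5)/(l^2 - 4*l + 4)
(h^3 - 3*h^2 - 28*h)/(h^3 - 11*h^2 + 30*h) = (h^2 - 3*h - 28)/(h^2 - 11*h + 30)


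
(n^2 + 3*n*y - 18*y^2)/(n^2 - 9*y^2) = (n + 6*y)/(n + 3*y)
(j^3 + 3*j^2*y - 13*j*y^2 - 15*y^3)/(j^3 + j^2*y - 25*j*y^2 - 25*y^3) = (-j + 3*y)/(-j + 5*y)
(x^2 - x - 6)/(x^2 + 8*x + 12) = (x - 3)/(x + 6)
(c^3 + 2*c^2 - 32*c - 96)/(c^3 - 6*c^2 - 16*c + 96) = (c + 4)/(c - 4)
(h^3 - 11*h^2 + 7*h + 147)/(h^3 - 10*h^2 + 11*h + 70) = (h^2 - 4*h - 21)/(h^2 - 3*h - 10)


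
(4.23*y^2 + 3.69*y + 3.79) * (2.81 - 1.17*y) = -4.9491*y^3 + 7.569*y^2 + 5.9346*y + 10.6499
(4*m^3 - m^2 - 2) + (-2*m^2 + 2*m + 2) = 4*m^3 - 3*m^2 + 2*m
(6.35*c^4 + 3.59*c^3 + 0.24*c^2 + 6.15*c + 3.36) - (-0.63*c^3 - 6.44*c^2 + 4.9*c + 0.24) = 6.35*c^4 + 4.22*c^3 + 6.68*c^2 + 1.25*c + 3.12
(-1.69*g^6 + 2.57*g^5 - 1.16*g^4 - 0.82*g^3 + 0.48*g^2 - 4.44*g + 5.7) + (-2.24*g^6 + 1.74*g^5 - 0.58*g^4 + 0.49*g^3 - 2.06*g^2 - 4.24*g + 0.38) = -3.93*g^6 + 4.31*g^5 - 1.74*g^4 - 0.33*g^3 - 1.58*g^2 - 8.68*g + 6.08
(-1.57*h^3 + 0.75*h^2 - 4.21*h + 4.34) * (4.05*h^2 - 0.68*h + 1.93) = -6.3585*h^5 + 4.1051*h^4 - 20.5906*h^3 + 21.8873*h^2 - 11.0765*h + 8.3762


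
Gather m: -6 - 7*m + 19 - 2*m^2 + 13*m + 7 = -2*m^2 + 6*m + 20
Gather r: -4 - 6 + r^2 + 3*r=r^2 + 3*r - 10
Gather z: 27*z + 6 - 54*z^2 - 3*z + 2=-54*z^2 + 24*z + 8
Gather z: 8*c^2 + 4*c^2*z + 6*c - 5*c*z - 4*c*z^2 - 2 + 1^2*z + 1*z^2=8*c^2 + 6*c + z^2*(1 - 4*c) + z*(4*c^2 - 5*c + 1) - 2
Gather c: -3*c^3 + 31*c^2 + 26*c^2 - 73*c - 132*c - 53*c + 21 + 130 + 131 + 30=-3*c^3 + 57*c^2 - 258*c + 312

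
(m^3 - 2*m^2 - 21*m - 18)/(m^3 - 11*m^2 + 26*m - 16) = (m^3 - 2*m^2 - 21*m - 18)/(m^3 - 11*m^2 + 26*m - 16)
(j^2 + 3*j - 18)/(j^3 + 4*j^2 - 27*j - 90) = (j - 3)/(j^2 - 2*j - 15)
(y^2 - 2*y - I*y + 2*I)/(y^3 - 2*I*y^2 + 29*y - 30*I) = (y - 2)/(y^2 - I*y + 30)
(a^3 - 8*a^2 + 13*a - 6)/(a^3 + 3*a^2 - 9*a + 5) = (a - 6)/(a + 5)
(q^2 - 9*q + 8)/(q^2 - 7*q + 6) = (q - 8)/(q - 6)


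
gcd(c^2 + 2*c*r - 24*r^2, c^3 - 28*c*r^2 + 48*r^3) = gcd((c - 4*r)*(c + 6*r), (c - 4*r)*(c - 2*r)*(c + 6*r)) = -c^2 - 2*c*r + 24*r^2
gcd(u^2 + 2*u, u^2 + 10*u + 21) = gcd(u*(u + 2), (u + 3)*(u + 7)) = 1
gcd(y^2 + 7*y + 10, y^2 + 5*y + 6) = y + 2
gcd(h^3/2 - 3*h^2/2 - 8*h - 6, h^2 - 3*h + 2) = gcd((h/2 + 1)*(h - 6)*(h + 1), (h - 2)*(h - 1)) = 1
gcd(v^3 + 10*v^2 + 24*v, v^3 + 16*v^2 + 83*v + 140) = v + 4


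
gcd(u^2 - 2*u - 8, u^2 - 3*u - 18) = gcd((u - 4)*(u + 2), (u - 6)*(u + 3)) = 1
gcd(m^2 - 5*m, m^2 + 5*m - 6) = 1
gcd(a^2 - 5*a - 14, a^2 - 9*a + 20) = 1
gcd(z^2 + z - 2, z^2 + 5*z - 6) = z - 1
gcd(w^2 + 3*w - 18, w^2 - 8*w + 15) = w - 3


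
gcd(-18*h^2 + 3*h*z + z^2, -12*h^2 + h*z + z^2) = -3*h + z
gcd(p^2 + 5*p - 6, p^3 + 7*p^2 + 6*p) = p + 6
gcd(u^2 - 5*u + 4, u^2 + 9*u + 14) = 1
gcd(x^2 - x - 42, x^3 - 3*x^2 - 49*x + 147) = x - 7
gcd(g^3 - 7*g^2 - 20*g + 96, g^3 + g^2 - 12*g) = g^2 + g - 12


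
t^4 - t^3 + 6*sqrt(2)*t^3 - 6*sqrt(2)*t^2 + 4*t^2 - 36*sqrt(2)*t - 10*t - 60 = (t - 3)*(t + 2)*(t + sqrt(2))*(t + 5*sqrt(2))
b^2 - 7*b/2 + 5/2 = (b - 5/2)*(b - 1)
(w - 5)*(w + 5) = w^2 - 25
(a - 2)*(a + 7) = a^2 + 5*a - 14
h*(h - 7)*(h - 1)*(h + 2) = h^4 - 6*h^3 - 9*h^2 + 14*h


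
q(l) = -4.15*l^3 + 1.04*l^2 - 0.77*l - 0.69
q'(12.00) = -1768.61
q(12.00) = -7031.37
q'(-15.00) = -2833.22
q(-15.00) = 14251.11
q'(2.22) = -57.51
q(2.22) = -42.68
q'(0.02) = -0.73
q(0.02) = -0.71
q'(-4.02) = -210.33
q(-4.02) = 288.82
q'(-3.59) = -168.69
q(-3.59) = 207.49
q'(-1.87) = -48.20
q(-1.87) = 31.52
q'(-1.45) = -29.96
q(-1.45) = 15.26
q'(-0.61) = -6.67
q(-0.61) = 1.11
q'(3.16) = -118.52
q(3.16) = -123.69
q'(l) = -12.45*l^2 + 2.08*l - 0.77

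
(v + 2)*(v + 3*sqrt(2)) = v^2 + 2*v + 3*sqrt(2)*v + 6*sqrt(2)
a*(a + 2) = a^2 + 2*a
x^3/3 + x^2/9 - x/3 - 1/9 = (x/3 + 1/3)*(x - 1)*(x + 1/3)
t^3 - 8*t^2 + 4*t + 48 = (t - 6)*(t - 4)*(t + 2)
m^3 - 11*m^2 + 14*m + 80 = (m - 8)*(m - 5)*(m + 2)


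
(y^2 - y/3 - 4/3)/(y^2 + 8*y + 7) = (y - 4/3)/(y + 7)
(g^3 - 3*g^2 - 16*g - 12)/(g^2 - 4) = (g^2 - 5*g - 6)/(g - 2)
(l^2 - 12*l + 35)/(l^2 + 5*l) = (l^2 - 12*l + 35)/(l*(l + 5))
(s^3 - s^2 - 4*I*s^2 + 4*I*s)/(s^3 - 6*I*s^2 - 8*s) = (s - 1)/(s - 2*I)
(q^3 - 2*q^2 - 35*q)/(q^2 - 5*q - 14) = q*(q + 5)/(q + 2)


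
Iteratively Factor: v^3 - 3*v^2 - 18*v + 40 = (v + 4)*(v^2 - 7*v + 10) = (v - 5)*(v + 4)*(v - 2)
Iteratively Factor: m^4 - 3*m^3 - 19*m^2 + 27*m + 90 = (m + 3)*(m^3 - 6*m^2 - m + 30) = (m - 3)*(m + 3)*(m^2 - 3*m - 10) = (m - 5)*(m - 3)*(m + 3)*(m + 2)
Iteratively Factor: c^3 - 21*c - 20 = (c - 5)*(c^2 + 5*c + 4) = (c - 5)*(c + 4)*(c + 1)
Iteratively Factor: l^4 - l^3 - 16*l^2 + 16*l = (l + 4)*(l^3 - 5*l^2 + 4*l) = (l - 1)*(l + 4)*(l^2 - 4*l) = (l - 4)*(l - 1)*(l + 4)*(l)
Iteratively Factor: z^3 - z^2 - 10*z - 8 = (z + 2)*(z^2 - 3*z - 4) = (z - 4)*(z + 2)*(z + 1)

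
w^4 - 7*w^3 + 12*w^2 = w^2*(w - 4)*(w - 3)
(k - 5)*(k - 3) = k^2 - 8*k + 15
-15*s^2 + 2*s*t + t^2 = (-3*s + t)*(5*s + t)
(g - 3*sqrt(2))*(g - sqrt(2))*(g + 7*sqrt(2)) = g^3 + 3*sqrt(2)*g^2 - 50*g + 42*sqrt(2)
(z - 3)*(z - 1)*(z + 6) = z^3 + 2*z^2 - 21*z + 18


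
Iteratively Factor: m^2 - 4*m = (m)*(m - 4)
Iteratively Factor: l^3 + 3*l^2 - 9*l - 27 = (l - 3)*(l^2 + 6*l + 9) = (l - 3)*(l + 3)*(l + 3)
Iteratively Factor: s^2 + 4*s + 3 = (s + 3)*(s + 1)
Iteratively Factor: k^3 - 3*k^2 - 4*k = (k)*(k^2 - 3*k - 4) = k*(k + 1)*(k - 4)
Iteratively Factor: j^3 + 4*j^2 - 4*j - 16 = (j + 2)*(j^2 + 2*j - 8) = (j + 2)*(j + 4)*(j - 2)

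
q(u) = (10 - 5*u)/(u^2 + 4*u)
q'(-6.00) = 1.81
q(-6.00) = 3.33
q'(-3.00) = 7.22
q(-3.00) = -8.33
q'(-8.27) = 0.37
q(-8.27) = 1.45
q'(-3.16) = 10.38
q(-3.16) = -9.72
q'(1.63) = -0.70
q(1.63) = 0.20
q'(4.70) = -0.01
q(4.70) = -0.33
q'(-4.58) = 22.18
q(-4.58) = 12.39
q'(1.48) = -0.89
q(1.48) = 0.32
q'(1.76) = -0.58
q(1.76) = 0.12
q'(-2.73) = 4.31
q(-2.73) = -6.82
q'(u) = (10 - 5*u)*(-2*u - 4)/(u^2 + 4*u)^2 - 5/(u^2 + 4*u)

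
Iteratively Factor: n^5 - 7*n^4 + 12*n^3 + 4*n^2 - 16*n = (n - 2)*(n^4 - 5*n^3 + 2*n^2 + 8*n) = (n - 2)*(n + 1)*(n^3 - 6*n^2 + 8*n) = n*(n - 2)*(n + 1)*(n^2 - 6*n + 8) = n*(n - 4)*(n - 2)*(n + 1)*(n - 2)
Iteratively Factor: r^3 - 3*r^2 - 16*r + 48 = (r + 4)*(r^2 - 7*r + 12) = (r - 3)*(r + 4)*(r - 4)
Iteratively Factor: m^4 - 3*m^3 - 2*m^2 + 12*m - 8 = (m - 2)*(m^3 - m^2 - 4*m + 4) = (m - 2)*(m - 1)*(m^2 - 4) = (m - 2)*(m - 1)*(m + 2)*(m - 2)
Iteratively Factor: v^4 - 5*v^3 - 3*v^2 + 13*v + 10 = (v - 5)*(v^3 - 3*v - 2) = (v - 5)*(v + 1)*(v^2 - v - 2) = (v - 5)*(v - 2)*(v + 1)*(v + 1)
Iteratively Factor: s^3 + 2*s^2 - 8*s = (s - 2)*(s^2 + 4*s) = (s - 2)*(s + 4)*(s)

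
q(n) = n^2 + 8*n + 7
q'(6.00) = 20.00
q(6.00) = 91.00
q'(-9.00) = -10.00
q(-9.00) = 16.00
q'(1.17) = 10.34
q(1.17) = 17.73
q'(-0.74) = 6.52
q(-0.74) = 1.63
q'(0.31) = 8.62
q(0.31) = 9.58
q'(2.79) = 13.58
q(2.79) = 37.10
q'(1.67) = 11.34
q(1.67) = 23.15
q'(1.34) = 10.68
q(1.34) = 19.52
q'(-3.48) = 1.04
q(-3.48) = -8.73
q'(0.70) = 9.40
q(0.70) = 13.09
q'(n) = 2*n + 8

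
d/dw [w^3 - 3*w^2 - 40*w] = 3*w^2 - 6*w - 40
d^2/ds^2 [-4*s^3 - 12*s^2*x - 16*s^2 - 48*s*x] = -24*s - 24*x - 32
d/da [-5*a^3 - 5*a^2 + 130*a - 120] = -15*a^2 - 10*a + 130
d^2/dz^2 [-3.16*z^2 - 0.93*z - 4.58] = -6.32000000000000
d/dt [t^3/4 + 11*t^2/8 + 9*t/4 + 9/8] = 3*t^2/4 + 11*t/4 + 9/4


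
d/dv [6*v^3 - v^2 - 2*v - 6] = 18*v^2 - 2*v - 2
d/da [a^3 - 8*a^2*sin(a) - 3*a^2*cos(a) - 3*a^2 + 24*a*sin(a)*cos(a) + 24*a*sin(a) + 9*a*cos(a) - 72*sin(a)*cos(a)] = 3*a^2*sin(a) - 8*a^2*cos(a) + 3*a^2 - 25*a*sin(a) + 18*a*cos(a) + 24*a*cos(2*a) - 6*a + 24*sin(a) + 12*sin(2*a) + 9*cos(a) - 72*cos(2*a)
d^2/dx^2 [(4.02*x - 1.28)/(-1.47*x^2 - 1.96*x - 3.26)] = (-(2.94*x + 1.96)*(4.02*x - 1.28)*(5.88*x + 3.92) + (35.4564*x + 11.9952)*(1.47*x^2 + 1.96*x + 3.26))/(1.47*x^2 + 1.96*x + 3.26)^3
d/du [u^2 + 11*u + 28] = 2*u + 11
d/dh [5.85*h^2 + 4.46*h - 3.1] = 11.7*h + 4.46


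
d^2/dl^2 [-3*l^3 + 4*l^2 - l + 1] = 8 - 18*l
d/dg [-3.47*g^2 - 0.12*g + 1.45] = -6.94*g - 0.12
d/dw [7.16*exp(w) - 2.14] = 7.16*exp(w)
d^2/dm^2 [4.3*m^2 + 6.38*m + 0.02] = 8.60000000000000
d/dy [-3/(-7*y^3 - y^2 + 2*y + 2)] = 3*(-21*y^2 - 2*y + 2)/(7*y^3 + y^2 - 2*y - 2)^2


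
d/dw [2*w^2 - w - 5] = 4*w - 1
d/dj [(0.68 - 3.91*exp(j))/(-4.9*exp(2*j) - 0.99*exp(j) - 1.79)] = (-19.159*exp(2*j) + 6.664*exp(j) + 7.6721)*exp(j)/(24.01*exp(4*j) + 9.702*exp(3*j) + 18.5221*exp(2*j) + 3.5442*exp(j) + 3.2041)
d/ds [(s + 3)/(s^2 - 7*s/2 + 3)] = 2*(-2*s^2 - 12*s + 27)/(4*s^4 - 28*s^3 + 73*s^2 - 84*s + 36)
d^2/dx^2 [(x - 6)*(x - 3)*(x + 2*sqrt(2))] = 6*x - 18 + 4*sqrt(2)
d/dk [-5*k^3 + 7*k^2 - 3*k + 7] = -15*k^2 + 14*k - 3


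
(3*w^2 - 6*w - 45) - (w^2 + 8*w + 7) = 2*w^2 - 14*w - 52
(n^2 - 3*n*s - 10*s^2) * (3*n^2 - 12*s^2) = 3*n^4 - 9*n^3*s - 42*n^2*s^2 + 36*n*s^3 + 120*s^4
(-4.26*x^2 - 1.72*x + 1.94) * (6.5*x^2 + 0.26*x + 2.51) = -27.69*x^4 - 12.2876*x^3 + 1.4702*x^2 - 3.8128*x + 4.8694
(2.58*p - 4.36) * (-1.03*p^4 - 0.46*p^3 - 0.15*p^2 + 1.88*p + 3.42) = -2.6574*p^5 + 3.304*p^4 + 1.6186*p^3 + 5.5044*p^2 + 0.626800000000001*p - 14.9112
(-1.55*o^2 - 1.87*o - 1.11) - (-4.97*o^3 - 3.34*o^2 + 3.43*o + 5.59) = 4.97*o^3 + 1.79*o^2 - 5.3*o - 6.7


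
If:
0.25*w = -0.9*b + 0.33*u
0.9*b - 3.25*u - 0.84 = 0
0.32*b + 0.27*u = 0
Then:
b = 0.18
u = -0.21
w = -0.91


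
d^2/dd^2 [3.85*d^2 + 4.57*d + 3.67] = 7.70000000000000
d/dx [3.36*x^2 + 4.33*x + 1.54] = 6.72*x + 4.33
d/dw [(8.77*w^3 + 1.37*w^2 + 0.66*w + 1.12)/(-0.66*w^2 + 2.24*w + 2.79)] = (-5.7882*w^4 + 39.2896*w^3 + 76.9093*w^2 + 9.123*w - 0.6674)/(0.4356*w^4 - 2.9568*w^3 + 1.3348*w^2 + 12.4992*w + 7.7841)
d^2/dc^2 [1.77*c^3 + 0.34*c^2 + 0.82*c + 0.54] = 10.62*c + 0.68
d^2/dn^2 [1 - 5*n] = 0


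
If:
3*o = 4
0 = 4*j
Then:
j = 0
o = 4/3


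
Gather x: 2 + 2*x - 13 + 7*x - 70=9*x - 81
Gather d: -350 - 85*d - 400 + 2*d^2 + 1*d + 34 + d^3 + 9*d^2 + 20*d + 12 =d^3 + 11*d^2 - 64*d - 704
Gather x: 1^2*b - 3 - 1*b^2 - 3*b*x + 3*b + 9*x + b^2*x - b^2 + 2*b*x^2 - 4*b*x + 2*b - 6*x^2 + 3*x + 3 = -2*b^2 + 6*b + x^2*(2*b - 6) + x*(b^2 - 7*b + 12)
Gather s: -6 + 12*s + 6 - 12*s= 0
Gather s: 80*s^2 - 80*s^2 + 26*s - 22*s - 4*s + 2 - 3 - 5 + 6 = 0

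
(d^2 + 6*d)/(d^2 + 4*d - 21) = d*(d + 6)/(d^2 + 4*d - 21)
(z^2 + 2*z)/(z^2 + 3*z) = (z + 2)/(z + 3)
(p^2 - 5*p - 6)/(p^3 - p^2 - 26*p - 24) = 1/(p + 4)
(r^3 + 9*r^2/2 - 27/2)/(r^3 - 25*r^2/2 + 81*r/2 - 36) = (r^2 + 6*r + 9)/(r^2 - 11*r + 24)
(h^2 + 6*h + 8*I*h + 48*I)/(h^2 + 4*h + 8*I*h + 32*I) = (h + 6)/(h + 4)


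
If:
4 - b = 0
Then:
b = 4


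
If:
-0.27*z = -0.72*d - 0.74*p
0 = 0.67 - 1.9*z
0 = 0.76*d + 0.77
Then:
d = -1.01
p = 1.11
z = 0.35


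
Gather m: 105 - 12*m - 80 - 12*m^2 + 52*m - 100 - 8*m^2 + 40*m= -20*m^2 + 80*m - 75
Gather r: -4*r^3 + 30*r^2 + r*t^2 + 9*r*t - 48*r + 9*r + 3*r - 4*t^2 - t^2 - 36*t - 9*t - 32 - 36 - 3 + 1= -4*r^3 + 30*r^2 + r*(t^2 + 9*t - 36) - 5*t^2 - 45*t - 70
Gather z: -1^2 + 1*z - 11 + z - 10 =2*z - 22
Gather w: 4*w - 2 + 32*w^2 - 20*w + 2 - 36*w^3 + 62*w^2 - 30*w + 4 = -36*w^3 + 94*w^2 - 46*w + 4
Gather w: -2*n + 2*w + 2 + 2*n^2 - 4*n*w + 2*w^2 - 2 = 2*n^2 - 2*n + 2*w^2 + w*(2 - 4*n)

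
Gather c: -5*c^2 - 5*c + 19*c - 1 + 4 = -5*c^2 + 14*c + 3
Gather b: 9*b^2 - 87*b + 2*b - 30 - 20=9*b^2 - 85*b - 50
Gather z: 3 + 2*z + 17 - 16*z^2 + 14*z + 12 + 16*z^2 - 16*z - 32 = 0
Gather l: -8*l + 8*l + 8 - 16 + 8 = 0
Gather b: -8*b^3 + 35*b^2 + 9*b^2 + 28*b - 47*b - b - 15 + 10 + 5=-8*b^3 + 44*b^2 - 20*b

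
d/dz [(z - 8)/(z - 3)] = 5/(z - 3)^2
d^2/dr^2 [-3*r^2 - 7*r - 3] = -6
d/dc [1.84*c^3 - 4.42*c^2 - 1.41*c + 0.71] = 5.52*c^2 - 8.84*c - 1.41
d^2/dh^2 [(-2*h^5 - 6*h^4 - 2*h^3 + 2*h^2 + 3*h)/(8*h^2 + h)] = 4*(-192*h^4 - 256*h^3 - 78*h^2 - 9*h + 87)/(512*h^3 + 192*h^2 + 24*h + 1)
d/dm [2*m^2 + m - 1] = 4*m + 1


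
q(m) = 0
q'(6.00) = 0.00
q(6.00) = 0.00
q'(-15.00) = 0.00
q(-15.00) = 0.00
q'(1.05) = 0.00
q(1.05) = 0.00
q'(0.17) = 0.00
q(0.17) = 0.00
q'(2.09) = 0.00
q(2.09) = 0.00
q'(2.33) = 0.00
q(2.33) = 0.00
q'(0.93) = 0.00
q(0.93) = 0.00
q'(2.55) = 0.00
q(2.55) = 0.00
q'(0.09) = 0.00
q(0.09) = 0.00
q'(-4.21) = 0.00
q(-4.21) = 0.00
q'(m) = 0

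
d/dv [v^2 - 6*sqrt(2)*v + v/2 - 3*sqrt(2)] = 2*v - 6*sqrt(2) + 1/2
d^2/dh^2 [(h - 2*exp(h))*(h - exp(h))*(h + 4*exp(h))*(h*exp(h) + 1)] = h^4*exp(h) + 4*h^3*exp(2*h) + 8*h^3*exp(h) - 90*h^2*exp(3*h) + 12*h^2*exp(2*h) + 13*h^2*exp(h) + 128*h*exp(4*h) - 120*h*exp(3*h) - 34*h*exp(2*h) + 4*h*exp(h) + 6*h + 64*exp(4*h) + 52*exp(3*h) - 40*exp(2*h) + 2*exp(h)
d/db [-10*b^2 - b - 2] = -20*b - 1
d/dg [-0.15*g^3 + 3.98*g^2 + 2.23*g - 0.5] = -0.45*g^2 + 7.96*g + 2.23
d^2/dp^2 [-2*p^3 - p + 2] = -12*p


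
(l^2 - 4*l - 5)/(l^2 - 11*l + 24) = (l^2 - 4*l - 5)/(l^2 - 11*l + 24)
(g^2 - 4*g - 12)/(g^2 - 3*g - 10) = (g - 6)/(g - 5)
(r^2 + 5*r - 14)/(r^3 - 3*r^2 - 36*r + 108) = (r^2 + 5*r - 14)/(r^3 - 3*r^2 - 36*r + 108)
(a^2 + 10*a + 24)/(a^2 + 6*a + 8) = (a + 6)/(a + 2)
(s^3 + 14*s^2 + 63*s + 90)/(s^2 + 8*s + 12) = (s^2 + 8*s + 15)/(s + 2)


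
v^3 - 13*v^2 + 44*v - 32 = (v - 8)*(v - 4)*(v - 1)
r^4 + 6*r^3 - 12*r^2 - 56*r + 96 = (r - 2)^2*(r + 4)*(r + 6)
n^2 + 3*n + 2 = (n + 1)*(n + 2)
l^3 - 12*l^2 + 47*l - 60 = (l - 5)*(l - 4)*(l - 3)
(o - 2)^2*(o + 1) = o^3 - 3*o^2 + 4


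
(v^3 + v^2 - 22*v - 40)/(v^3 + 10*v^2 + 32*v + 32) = (v - 5)/(v + 4)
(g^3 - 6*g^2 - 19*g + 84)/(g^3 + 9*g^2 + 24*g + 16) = (g^2 - 10*g + 21)/(g^2 + 5*g + 4)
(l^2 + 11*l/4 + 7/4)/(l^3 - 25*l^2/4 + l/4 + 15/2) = (4*l + 7)/(4*l^2 - 29*l + 30)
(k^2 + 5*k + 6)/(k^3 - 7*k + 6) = (k + 2)/(k^2 - 3*k + 2)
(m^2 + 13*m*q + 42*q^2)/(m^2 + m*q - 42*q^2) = (-m - 6*q)/(-m + 6*q)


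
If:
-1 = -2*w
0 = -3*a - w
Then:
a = -1/6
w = 1/2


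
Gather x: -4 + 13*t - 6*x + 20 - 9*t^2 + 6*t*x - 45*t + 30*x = -9*t^2 - 32*t + x*(6*t + 24) + 16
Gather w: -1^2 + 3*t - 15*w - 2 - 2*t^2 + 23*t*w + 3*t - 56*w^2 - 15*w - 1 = -2*t^2 + 6*t - 56*w^2 + w*(23*t - 30) - 4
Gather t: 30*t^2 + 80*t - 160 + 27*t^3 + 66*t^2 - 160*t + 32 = 27*t^3 + 96*t^2 - 80*t - 128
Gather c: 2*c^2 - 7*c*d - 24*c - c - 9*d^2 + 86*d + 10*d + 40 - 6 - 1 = 2*c^2 + c*(-7*d - 25) - 9*d^2 + 96*d + 33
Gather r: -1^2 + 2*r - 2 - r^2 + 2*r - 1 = -r^2 + 4*r - 4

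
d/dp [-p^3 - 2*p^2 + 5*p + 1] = -3*p^2 - 4*p + 5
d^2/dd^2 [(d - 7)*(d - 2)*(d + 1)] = 6*d - 16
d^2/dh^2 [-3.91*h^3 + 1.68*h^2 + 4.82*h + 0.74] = 3.36 - 23.46*h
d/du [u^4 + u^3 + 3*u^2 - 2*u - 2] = 4*u^3 + 3*u^2 + 6*u - 2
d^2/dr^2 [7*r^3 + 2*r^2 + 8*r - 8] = 42*r + 4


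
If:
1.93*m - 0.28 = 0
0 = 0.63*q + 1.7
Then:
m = 0.15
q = -2.70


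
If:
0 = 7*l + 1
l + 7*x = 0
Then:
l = -1/7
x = 1/49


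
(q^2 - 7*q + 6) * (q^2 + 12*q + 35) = q^4 + 5*q^3 - 43*q^2 - 173*q + 210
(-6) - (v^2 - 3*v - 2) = -v^2 + 3*v - 4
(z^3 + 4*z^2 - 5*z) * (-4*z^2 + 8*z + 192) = -4*z^5 - 8*z^4 + 244*z^3 + 728*z^2 - 960*z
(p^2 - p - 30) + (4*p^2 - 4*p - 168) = 5*p^2 - 5*p - 198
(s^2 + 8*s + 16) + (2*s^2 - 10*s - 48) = 3*s^2 - 2*s - 32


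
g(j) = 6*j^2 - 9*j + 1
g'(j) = 12*j - 9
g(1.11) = -1.60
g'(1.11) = 4.32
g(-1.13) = 18.83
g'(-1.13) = -22.56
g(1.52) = 1.18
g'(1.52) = 9.24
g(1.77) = 3.87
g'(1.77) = 12.24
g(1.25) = -0.88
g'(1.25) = 6.00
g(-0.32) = 4.49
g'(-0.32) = -12.84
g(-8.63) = 525.53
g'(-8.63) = -112.56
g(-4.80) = 182.44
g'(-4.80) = -66.60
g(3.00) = 28.00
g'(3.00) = 27.00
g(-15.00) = 1486.00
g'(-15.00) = -189.00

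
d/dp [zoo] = 0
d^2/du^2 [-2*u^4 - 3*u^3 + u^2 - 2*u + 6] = -24*u^2 - 18*u + 2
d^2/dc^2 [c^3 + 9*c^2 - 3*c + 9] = 6*c + 18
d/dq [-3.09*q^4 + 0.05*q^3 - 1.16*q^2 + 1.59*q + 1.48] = -12.36*q^3 + 0.15*q^2 - 2.32*q + 1.59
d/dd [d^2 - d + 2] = 2*d - 1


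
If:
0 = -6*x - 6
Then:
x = -1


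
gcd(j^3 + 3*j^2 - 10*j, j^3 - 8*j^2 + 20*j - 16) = j - 2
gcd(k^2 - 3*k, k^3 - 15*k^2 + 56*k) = k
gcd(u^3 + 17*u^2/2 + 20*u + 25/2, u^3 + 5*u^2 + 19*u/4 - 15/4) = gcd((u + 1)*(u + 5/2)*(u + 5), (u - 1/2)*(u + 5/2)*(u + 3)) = u + 5/2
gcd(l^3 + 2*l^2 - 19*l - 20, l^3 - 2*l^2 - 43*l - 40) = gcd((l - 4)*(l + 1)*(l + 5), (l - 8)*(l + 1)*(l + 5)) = l^2 + 6*l + 5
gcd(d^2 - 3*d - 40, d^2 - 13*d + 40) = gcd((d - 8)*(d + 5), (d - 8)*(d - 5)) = d - 8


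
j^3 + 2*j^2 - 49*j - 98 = (j - 7)*(j + 2)*(j + 7)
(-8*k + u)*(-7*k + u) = 56*k^2 - 15*k*u + u^2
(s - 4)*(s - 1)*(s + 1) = s^3 - 4*s^2 - s + 4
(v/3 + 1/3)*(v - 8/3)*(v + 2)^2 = v^4/3 + 7*v^3/9 - 16*v^2/9 - 52*v/9 - 32/9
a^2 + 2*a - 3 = (a - 1)*(a + 3)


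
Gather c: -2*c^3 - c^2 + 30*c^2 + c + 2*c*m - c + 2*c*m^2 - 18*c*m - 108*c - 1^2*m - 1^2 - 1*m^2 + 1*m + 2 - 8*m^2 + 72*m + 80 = -2*c^3 + 29*c^2 + c*(2*m^2 - 16*m - 108) - 9*m^2 + 72*m + 81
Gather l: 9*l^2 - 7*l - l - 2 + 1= 9*l^2 - 8*l - 1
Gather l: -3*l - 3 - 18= -3*l - 21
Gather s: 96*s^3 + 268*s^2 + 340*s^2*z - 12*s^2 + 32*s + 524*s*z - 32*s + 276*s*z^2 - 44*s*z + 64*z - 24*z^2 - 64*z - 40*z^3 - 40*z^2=96*s^3 + s^2*(340*z + 256) + s*(276*z^2 + 480*z) - 40*z^3 - 64*z^2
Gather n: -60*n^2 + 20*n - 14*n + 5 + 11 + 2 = -60*n^2 + 6*n + 18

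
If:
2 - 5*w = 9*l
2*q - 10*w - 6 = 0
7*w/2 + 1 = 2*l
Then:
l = 24/83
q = 199/83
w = -10/83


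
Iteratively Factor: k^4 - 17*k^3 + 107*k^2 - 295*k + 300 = (k - 5)*(k^3 - 12*k^2 + 47*k - 60) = (k - 5)^2*(k^2 - 7*k + 12) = (k - 5)^2*(k - 3)*(k - 4)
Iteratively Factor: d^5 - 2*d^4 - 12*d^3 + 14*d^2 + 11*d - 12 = (d - 1)*(d^4 - d^3 - 13*d^2 + d + 12) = (d - 1)*(d + 3)*(d^3 - 4*d^2 - d + 4) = (d - 1)^2*(d + 3)*(d^2 - 3*d - 4) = (d - 4)*(d - 1)^2*(d + 3)*(d + 1)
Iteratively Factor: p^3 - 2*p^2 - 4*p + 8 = (p + 2)*(p^2 - 4*p + 4) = (p - 2)*(p + 2)*(p - 2)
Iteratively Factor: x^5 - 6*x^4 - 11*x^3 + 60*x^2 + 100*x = (x)*(x^4 - 6*x^3 - 11*x^2 + 60*x + 100) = x*(x + 2)*(x^3 - 8*x^2 + 5*x + 50) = x*(x - 5)*(x + 2)*(x^2 - 3*x - 10) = x*(x - 5)^2*(x + 2)*(x + 2)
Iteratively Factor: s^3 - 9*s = (s + 3)*(s^2 - 3*s) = (s - 3)*(s + 3)*(s)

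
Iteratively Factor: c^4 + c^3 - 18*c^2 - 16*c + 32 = (c + 2)*(c^3 - c^2 - 16*c + 16) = (c - 4)*(c + 2)*(c^2 + 3*c - 4) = (c - 4)*(c - 1)*(c + 2)*(c + 4)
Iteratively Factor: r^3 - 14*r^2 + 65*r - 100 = (r - 5)*(r^2 - 9*r + 20) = (r - 5)^2*(r - 4)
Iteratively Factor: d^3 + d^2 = (d + 1)*(d^2) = d*(d + 1)*(d)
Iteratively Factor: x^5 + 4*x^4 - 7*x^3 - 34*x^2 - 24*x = (x)*(x^4 + 4*x^3 - 7*x^2 - 34*x - 24) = x*(x + 4)*(x^3 - 7*x - 6) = x*(x + 1)*(x + 4)*(x^2 - x - 6) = x*(x + 1)*(x + 2)*(x + 4)*(x - 3)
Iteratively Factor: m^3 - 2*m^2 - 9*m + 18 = (m + 3)*(m^2 - 5*m + 6) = (m - 3)*(m + 3)*(m - 2)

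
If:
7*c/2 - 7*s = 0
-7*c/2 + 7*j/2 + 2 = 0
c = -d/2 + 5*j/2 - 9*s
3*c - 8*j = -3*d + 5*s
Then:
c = -8/51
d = -228/119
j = -260/357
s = -4/51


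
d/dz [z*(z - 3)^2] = 3*(z - 3)*(z - 1)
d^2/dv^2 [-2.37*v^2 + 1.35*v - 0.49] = -4.74000000000000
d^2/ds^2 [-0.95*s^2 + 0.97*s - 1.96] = -1.90000000000000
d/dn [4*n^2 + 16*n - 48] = 8*n + 16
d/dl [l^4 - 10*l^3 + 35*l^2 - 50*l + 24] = 4*l^3 - 30*l^2 + 70*l - 50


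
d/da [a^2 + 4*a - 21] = 2*a + 4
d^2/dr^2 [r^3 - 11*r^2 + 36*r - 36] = 6*r - 22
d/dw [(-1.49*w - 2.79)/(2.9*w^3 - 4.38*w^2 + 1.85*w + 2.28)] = (8.642*w^3 + 17.7468*w^2 - 24.4404*w + 1.7643)/(8.41*w^6 - 25.404*w^5 + 29.9144*w^4 - 2.982*w^3 - 16.5503*w^2 + 8.436*w + 5.1984)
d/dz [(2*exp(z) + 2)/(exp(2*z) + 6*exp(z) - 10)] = 2*(-2*(exp(z) + 1)*(exp(z) + 3) + exp(2*z) + 6*exp(z) - 10)*exp(z)/(exp(2*z) + 6*exp(z) - 10)^2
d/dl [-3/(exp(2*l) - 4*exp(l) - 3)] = 6*(exp(l) - 2)*exp(l)/(-exp(2*l) + 4*exp(l) + 3)^2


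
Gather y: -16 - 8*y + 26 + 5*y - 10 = -3*y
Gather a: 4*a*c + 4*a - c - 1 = a*(4*c + 4) - c - 1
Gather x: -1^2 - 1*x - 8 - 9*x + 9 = -10*x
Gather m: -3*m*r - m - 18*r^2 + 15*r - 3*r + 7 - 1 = m*(-3*r - 1) - 18*r^2 + 12*r + 6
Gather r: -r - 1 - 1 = -r - 2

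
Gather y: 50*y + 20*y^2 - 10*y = 20*y^2 + 40*y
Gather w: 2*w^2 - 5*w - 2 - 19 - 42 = 2*w^2 - 5*w - 63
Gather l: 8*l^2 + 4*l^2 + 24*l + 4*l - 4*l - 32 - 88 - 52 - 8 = 12*l^2 + 24*l - 180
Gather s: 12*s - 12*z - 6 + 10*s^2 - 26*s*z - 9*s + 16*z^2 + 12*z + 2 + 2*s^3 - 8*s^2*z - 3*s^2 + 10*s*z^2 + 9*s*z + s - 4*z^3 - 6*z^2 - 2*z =2*s^3 + s^2*(7 - 8*z) + s*(10*z^2 - 17*z + 4) - 4*z^3 + 10*z^2 - 2*z - 4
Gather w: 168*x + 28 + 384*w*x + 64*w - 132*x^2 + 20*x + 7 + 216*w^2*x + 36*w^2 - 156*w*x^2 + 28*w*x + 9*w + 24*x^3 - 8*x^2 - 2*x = w^2*(216*x + 36) + w*(-156*x^2 + 412*x + 73) + 24*x^3 - 140*x^2 + 186*x + 35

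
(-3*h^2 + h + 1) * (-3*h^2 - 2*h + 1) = 9*h^4 + 3*h^3 - 8*h^2 - h + 1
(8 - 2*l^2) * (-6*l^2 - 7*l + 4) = 12*l^4 + 14*l^3 - 56*l^2 - 56*l + 32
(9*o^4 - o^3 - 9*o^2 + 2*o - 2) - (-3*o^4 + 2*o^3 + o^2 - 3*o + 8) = 12*o^4 - 3*o^3 - 10*o^2 + 5*o - 10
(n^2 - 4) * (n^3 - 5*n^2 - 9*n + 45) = n^5 - 5*n^4 - 13*n^3 + 65*n^2 + 36*n - 180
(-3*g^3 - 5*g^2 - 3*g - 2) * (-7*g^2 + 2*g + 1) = 21*g^5 + 29*g^4 + 8*g^3 + 3*g^2 - 7*g - 2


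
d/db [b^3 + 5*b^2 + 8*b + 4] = 3*b^2 + 10*b + 8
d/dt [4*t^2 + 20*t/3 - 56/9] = 8*t + 20/3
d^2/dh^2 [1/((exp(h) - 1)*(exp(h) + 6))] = (4*exp(3*h) + 15*exp(2*h) + 49*exp(h) + 30)*exp(h)/(exp(6*h) + 15*exp(5*h) + 57*exp(4*h) - 55*exp(3*h) - 342*exp(2*h) + 540*exp(h) - 216)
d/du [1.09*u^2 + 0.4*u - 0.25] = 2.18*u + 0.4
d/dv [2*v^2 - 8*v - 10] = 4*v - 8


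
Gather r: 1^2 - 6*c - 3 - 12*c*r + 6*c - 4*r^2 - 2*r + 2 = -4*r^2 + r*(-12*c - 2)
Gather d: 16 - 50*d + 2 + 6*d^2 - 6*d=6*d^2 - 56*d + 18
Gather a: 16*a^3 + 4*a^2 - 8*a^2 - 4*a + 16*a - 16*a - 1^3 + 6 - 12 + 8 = 16*a^3 - 4*a^2 - 4*a + 1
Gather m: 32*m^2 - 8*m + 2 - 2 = 32*m^2 - 8*m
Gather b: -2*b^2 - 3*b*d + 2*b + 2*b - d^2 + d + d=-2*b^2 + b*(4 - 3*d) - d^2 + 2*d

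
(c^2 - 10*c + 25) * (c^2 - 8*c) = c^4 - 18*c^3 + 105*c^2 - 200*c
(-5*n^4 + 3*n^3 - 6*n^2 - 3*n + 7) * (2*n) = -10*n^5 + 6*n^4 - 12*n^3 - 6*n^2 + 14*n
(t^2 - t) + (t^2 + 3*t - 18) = 2*t^2 + 2*t - 18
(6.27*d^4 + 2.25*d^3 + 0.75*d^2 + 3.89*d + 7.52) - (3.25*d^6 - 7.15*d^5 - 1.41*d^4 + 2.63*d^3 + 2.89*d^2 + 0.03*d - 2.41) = -3.25*d^6 + 7.15*d^5 + 7.68*d^4 - 0.38*d^3 - 2.14*d^2 + 3.86*d + 9.93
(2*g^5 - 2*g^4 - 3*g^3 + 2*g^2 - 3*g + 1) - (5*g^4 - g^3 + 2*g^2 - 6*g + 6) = 2*g^5 - 7*g^4 - 2*g^3 + 3*g - 5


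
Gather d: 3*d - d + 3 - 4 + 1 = 2*d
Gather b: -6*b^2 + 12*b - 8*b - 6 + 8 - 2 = -6*b^2 + 4*b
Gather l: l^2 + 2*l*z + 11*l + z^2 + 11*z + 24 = l^2 + l*(2*z + 11) + z^2 + 11*z + 24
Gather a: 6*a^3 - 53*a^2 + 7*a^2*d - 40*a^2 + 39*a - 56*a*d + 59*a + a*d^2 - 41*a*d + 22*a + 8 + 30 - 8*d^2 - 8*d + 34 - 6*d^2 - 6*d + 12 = 6*a^3 + a^2*(7*d - 93) + a*(d^2 - 97*d + 120) - 14*d^2 - 14*d + 84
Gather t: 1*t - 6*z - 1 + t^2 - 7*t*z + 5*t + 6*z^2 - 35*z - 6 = t^2 + t*(6 - 7*z) + 6*z^2 - 41*z - 7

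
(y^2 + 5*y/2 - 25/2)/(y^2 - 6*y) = (2*y^2 + 5*y - 25)/(2*y*(y - 6))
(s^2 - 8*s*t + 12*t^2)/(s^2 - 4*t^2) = (s - 6*t)/(s + 2*t)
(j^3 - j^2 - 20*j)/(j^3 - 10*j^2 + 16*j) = (j^2 - j - 20)/(j^2 - 10*j + 16)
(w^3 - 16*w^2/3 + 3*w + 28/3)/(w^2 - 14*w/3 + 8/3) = (3*w^2 - 4*w - 7)/(3*w - 2)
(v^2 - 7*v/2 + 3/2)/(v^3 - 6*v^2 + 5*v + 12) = (v - 1/2)/(v^2 - 3*v - 4)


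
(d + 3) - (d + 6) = -3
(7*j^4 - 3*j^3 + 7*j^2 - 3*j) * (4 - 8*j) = -56*j^5 + 52*j^4 - 68*j^3 + 52*j^2 - 12*j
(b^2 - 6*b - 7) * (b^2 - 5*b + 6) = b^4 - 11*b^3 + 29*b^2 - b - 42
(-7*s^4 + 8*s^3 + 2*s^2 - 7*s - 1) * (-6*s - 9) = 42*s^5 + 15*s^4 - 84*s^3 + 24*s^2 + 69*s + 9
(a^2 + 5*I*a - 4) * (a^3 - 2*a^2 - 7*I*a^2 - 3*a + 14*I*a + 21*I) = a^5 - 2*a^4 - 2*I*a^4 + 28*a^3 + 4*I*a^3 - 62*a^2 + 34*I*a^2 - 93*a - 56*I*a - 84*I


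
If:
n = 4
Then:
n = 4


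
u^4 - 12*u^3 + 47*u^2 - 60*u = u*(u - 5)*(u - 4)*(u - 3)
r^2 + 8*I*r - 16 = (r + 4*I)^2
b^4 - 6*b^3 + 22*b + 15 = (b - 5)*(b - 3)*(b + 1)^2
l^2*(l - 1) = l^3 - l^2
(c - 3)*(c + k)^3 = c^4 + 3*c^3*k - 3*c^3 + 3*c^2*k^2 - 9*c^2*k + c*k^3 - 9*c*k^2 - 3*k^3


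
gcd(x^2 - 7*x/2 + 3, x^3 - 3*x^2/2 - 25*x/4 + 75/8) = x - 3/2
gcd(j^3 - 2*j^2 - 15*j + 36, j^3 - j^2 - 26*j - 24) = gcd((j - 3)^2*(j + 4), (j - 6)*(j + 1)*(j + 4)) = j + 4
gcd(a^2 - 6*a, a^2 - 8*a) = a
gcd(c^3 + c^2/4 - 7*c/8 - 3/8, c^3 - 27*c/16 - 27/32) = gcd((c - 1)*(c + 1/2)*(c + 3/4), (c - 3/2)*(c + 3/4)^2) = c + 3/4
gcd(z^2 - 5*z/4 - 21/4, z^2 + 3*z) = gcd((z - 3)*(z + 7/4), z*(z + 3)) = 1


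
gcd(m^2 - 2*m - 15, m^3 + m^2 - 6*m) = m + 3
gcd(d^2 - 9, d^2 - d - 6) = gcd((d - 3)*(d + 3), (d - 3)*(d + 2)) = d - 3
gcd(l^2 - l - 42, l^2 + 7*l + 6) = l + 6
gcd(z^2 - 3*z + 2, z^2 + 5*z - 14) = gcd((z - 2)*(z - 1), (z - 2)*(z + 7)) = z - 2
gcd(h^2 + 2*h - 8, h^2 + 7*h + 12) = h + 4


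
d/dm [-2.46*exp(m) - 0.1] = -2.46*exp(m)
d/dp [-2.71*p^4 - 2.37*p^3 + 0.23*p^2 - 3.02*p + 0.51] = -10.84*p^3 - 7.11*p^2 + 0.46*p - 3.02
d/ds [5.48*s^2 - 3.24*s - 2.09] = 10.96*s - 3.24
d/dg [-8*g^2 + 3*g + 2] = 3 - 16*g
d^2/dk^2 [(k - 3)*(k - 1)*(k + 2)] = 6*k - 4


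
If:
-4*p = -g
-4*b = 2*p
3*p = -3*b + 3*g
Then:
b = 0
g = 0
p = 0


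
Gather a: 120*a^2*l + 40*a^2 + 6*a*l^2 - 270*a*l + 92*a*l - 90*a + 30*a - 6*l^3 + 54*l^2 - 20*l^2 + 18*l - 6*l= a^2*(120*l + 40) + a*(6*l^2 - 178*l - 60) - 6*l^3 + 34*l^2 + 12*l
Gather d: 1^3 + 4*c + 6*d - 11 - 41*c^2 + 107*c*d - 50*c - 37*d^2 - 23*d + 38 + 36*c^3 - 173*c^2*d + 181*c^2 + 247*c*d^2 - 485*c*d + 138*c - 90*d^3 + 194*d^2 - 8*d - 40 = 36*c^3 + 140*c^2 + 92*c - 90*d^3 + d^2*(247*c + 157) + d*(-173*c^2 - 378*c - 25) - 12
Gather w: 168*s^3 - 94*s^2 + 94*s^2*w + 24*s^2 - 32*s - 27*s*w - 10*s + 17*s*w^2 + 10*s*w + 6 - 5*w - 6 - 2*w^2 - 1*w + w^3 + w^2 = 168*s^3 - 70*s^2 - 42*s + w^3 + w^2*(17*s - 1) + w*(94*s^2 - 17*s - 6)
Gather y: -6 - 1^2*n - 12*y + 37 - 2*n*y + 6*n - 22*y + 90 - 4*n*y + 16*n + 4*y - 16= 21*n + y*(-6*n - 30) + 105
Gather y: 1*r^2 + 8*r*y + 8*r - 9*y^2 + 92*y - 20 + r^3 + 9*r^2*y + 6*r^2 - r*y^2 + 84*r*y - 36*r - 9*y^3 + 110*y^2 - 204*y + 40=r^3 + 7*r^2 - 28*r - 9*y^3 + y^2*(101 - r) + y*(9*r^2 + 92*r - 112) + 20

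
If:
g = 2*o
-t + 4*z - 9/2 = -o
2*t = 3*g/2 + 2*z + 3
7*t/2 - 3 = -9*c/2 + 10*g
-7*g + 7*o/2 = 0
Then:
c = -37/18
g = 0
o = 0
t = 7/2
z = 2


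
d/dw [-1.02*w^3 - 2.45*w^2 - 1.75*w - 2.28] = -3.06*w^2 - 4.9*w - 1.75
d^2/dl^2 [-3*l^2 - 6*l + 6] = -6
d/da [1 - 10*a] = -10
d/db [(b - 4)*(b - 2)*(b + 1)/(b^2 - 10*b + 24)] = (b^2 - 12*b + 8)/(b^2 - 12*b + 36)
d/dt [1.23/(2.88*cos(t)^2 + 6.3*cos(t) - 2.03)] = (7.0848*cos(t) + 7.749)*sin(t)/(2.88*cos(t)^2 + 6.3*cos(t) - 2.03)^2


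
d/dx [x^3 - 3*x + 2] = 3*x^2 - 3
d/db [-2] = 0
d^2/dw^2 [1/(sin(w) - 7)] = (-7*sin(w) + cos(w)^2 + 1)/(sin(w) - 7)^3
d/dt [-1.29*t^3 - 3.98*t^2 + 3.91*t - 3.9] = -3.87*t^2 - 7.96*t + 3.91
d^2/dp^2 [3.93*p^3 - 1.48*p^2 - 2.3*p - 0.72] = 23.58*p - 2.96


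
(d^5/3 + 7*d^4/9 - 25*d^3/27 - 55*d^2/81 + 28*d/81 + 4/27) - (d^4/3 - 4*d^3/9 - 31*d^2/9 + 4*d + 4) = d^5/3 + 4*d^4/9 - 13*d^3/27 + 224*d^2/81 - 296*d/81 - 104/27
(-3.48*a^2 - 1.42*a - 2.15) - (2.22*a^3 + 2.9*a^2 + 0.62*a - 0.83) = -2.22*a^3 - 6.38*a^2 - 2.04*a - 1.32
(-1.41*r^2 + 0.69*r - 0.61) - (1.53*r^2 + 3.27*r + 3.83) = -2.94*r^2 - 2.58*r - 4.44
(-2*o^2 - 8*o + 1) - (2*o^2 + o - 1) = -4*o^2 - 9*o + 2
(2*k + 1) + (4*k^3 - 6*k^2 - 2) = 4*k^3 - 6*k^2 + 2*k - 1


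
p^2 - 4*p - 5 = (p - 5)*(p + 1)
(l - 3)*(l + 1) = l^2 - 2*l - 3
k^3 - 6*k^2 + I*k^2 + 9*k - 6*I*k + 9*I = (k - 3)^2*(k + I)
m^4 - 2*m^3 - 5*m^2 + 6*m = m*(m - 3)*(m - 1)*(m + 2)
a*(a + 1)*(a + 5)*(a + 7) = a^4 + 13*a^3 + 47*a^2 + 35*a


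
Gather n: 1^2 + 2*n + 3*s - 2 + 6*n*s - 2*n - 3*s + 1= 6*n*s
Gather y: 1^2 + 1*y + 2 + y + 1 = 2*y + 4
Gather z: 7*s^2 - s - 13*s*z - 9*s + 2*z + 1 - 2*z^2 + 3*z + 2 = 7*s^2 - 10*s - 2*z^2 + z*(5 - 13*s) + 3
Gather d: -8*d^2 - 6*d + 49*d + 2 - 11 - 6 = -8*d^2 + 43*d - 15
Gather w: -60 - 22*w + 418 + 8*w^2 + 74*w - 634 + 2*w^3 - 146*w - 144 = 2*w^3 + 8*w^2 - 94*w - 420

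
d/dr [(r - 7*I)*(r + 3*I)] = 2*r - 4*I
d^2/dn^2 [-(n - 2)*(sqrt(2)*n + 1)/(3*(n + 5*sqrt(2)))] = 6*(-5*sqrt(2) - 2)/(n^3 + 15*sqrt(2)*n^2 + 150*n + 250*sqrt(2))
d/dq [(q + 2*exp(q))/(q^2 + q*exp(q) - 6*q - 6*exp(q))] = (-(q + 2*exp(q))*(q*exp(q) + 2*q - 5*exp(q) - 6) + (2*exp(q) + 1)*(q^2 + q*exp(q) - 6*q - 6*exp(q)))/(q^2 + q*exp(q) - 6*q - 6*exp(q))^2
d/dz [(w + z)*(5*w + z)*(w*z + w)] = w*(5*w^2 + 12*w*z + 6*w + 3*z^2 + 2*z)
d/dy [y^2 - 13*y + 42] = 2*y - 13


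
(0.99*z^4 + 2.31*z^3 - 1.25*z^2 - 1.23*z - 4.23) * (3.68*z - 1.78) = 3.6432*z^5 + 6.7386*z^4 - 8.7118*z^3 - 2.3014*z^2 - 13.377*z + 7.5294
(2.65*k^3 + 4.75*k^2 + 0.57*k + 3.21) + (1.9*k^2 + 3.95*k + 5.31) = 2.65*k^3 + 6.65*k^2 + 4.52*k + 8.52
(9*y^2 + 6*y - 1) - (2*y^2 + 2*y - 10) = 7*y^2 + 4*y + 9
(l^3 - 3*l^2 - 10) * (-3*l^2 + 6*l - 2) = -3*l^5 + 15*l^4 - 20*l^3 + 36*l^2 - 60*l + 20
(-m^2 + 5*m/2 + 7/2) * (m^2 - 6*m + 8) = -m^4 + 17*m^3/2 - 39*m^2/2 - m + 28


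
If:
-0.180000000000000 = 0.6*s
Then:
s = -0.30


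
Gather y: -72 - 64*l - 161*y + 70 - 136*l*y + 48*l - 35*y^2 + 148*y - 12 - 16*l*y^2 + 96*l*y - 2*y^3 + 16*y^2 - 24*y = -16*l - 2*y^3 + y^2*(-16*l - 19) + y*(-40*l - 37) - 14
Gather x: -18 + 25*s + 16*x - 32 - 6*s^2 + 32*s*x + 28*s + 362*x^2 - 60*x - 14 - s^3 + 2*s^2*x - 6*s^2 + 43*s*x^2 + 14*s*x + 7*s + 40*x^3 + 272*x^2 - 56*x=-s^3 - 12*s^2 + 60*s + 40*x^3 + x^2*(43*s + 634) + x*(2*s^2 + 46*s - 100) - 64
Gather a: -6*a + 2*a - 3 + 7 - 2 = 2 - 4*a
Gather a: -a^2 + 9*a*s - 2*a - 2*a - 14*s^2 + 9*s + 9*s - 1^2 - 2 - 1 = -a^2 + a*(9*s - 4) - 14*s^2 + 18*s - 4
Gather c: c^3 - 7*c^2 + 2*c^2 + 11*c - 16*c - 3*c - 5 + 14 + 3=c^3 - 5*c^2 - 8*c + 12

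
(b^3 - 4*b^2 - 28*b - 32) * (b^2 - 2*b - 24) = b^5 - 6*b^4 - 44*b^3 + 120*b^2 + 736*b + 768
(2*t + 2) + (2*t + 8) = 4*t + 10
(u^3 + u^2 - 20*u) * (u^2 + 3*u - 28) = u^5 + 4*u^4 - 45*u^3 - 88*u^2 + 560*u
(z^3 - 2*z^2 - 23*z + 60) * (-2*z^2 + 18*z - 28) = -2*z^5 + 22*z^4 - 18*z^3 - 478*z^2 + 1724*z - 1680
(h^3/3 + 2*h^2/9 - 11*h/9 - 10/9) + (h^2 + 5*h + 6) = h^3/3 + 11*h^2/9 + 34*h/9 + 44/9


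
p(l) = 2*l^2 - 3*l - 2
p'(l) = 4*l - 3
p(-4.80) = 58.48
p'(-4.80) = -22.20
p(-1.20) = 4.48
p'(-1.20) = -7.80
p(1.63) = -1.58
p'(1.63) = 3.52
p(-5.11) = 65.55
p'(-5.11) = -23.44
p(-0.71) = 1.14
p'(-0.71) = -5.84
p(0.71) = -3.12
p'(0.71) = -0.16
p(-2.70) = 20.68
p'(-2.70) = -13.80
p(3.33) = 10.19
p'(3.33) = 10.32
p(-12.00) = 322.00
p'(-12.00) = -51.00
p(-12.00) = 322.00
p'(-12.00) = -51.00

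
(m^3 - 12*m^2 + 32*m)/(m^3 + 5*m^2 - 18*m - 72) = m*(m - 8)/(m^2 + 9*m + 18)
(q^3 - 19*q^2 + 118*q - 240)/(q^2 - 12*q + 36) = (q^2 - 13*q + 40)/(q - 6)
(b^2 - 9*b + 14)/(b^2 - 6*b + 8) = (b - 7)/(b - 4)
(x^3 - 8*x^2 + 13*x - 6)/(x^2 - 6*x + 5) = (x^2 - 7*x + 6)/(x - 5)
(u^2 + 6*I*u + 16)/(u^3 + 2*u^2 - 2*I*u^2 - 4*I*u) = (u + 8*I)/(u*(u + 2))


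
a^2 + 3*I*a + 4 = (a - I)*(a + 4*I)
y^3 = y^3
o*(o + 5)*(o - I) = o^3 + 5*o^2 - I*o^2 - 5*I*o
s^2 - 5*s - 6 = (s - 6)*(s + 1)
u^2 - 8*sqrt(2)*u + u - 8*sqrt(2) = (u + 1)*(u - 8*sqrt(2))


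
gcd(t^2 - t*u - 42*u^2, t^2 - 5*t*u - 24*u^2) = 1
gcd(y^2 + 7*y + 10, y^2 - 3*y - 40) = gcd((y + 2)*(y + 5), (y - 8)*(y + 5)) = y + 5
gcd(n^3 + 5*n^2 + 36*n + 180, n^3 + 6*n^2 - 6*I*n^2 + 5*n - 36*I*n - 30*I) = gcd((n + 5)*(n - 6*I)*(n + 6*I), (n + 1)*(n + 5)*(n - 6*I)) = n^2 + n*(5 - 6*I) - 30*I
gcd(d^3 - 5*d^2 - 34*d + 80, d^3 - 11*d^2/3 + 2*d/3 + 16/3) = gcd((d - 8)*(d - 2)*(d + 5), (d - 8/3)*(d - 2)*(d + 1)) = d - 2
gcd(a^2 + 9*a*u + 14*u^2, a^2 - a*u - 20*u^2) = 1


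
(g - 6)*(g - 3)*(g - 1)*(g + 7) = g^4 - 3*g^3 - 43*g^2 + 171*g - 126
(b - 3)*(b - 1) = b^2 - 4*b + 3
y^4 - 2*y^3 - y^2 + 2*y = y*(y - 2)*(y - 1)*(y + 1)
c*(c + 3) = c^2 + 3*c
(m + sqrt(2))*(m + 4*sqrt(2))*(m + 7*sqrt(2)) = m^3 + 12*sqrt(2)*m^2 + 78*m + 56*sqrt(2)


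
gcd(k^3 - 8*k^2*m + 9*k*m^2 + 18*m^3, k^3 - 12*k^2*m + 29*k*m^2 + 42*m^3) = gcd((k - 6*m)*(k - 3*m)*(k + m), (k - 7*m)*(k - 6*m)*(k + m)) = k^2 - 5*k*m - 6*m^2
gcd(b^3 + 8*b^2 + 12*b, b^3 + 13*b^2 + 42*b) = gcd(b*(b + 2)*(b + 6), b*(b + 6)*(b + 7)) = b^2 + 6*b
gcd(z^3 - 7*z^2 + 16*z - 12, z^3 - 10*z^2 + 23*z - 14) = z - 2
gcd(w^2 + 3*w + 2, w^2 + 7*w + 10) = w + 2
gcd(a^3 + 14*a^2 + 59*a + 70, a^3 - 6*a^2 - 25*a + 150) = a + 5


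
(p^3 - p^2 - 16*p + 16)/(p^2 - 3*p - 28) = (p^2 - 5*p + 4)/(p - 7)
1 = 1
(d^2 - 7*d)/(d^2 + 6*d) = (d - 7)/(d + 6)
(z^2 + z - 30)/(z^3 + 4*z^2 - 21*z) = (z^2 + z - 30)/(z*(z^2 + 4*z - 21))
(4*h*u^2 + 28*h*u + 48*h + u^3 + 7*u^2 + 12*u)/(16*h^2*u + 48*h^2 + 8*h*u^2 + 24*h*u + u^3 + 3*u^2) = (u + 4)/(4*h + u)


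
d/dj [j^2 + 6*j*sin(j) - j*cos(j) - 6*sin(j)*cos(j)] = j*sin(j) + 6*j*cos(j) + 2*j + 6*sin(j) - cos(j) - 6*cos(2*j)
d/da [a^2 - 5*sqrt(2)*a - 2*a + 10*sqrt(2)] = 2*a - 5*sqrt(2) - 2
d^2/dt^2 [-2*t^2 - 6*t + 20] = -4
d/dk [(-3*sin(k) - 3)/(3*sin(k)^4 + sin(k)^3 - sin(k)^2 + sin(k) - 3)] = 3*(9*sin(k)^4 + 14*sin(k)^3 + 2*sin(k)^2 - 2*sin(k) + 4)*cos(k)/(3*sin(k)^4 + sin(k)^3 - sin(k)^2 + sin(k) - 3)^2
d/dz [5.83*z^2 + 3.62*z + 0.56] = 11.66*z + 3.62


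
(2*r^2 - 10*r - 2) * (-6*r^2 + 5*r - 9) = -12*r^4 + 70*r^3 - 56*r^2 + 80*r + 18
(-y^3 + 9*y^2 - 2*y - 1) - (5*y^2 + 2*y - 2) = -y^3 + 4*y^2 - 4*y + 1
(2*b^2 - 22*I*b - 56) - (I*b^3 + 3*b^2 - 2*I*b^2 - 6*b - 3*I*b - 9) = -I*b^3 - b^2 + 2*I*b^2 + 6*b - 19*I*b - 47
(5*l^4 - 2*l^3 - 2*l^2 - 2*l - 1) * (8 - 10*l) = -50*l^5 + 60*l^4 + 4*l^3 + 4*l^2 - 6*l - 8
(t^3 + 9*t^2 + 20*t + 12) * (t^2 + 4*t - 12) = t^5 + 13*t^4 + 44*t^3 - 16*t^2 - 192*t - 144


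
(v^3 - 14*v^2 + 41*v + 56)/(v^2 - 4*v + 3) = (v^3 - 14*v^2 + 41*v + 56)/(v^2 - 4*v + 3)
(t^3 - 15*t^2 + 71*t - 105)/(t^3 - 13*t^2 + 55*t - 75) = (t - 7)/(t - 5)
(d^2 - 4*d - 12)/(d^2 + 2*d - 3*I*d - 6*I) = (d - 6)/(d - 3*I)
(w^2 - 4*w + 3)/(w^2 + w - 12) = (w - 1)/(w + 4)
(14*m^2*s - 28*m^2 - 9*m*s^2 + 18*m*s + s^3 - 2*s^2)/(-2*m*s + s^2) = -7*m + 14*m/s + s - 2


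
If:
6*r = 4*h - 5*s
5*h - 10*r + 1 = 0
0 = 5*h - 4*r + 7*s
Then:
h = 31/110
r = 53/220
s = -7/110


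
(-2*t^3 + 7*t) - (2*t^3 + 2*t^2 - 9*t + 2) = -4*t^3 - 2*t^2 + 16*t - 2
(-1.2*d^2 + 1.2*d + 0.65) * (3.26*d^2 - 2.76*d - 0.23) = -3.912*d^4 + 7.224*d^3 - 0.917*d^2 - 2.07*d - 0.1495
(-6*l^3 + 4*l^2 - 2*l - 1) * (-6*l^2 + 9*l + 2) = 36*l^5 - 78*l^4 + 36*l^3 - 4*l^2 - 13*l - 2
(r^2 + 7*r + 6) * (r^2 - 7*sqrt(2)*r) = r^4 - 7*sqrt(2)*r^3 + 7*r^3 - 49*sqrt(2)*r^2 + 6*r^2 - 42*sqrt(2)*r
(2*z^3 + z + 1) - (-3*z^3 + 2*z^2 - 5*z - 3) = 5*z^3 - 2*z^2 + 6*z + 4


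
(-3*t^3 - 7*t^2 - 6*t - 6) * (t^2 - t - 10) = -3*t^5 - 4*t^4 + 31*t^3 + 70*t^2 + 66*t + 60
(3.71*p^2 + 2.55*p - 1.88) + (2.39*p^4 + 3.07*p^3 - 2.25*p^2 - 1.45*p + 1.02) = 2.39*p^4 + 3.07*p^3 + 1.46*p^2 + 1.1*p - 0.86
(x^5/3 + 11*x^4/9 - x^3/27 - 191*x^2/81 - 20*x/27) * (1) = x^5/3 + 11*x^4/9 - x^3/27 - 191*x^2/81 - 20*x/27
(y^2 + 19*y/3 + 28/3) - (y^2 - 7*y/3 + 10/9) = 26*y/3 + 74/9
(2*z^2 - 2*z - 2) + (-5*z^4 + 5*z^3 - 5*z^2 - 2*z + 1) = -5*z^4 + 5*z^3 - 3*z^2 - 4*z - 1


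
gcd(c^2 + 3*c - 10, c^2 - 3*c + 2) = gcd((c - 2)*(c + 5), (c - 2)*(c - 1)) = c - 2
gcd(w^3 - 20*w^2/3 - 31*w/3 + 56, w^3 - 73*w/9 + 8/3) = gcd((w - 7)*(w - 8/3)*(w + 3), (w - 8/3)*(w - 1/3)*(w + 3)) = w^2 + w/3 - 8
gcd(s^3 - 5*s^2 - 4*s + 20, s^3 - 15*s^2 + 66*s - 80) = s^2 - 7*s + 10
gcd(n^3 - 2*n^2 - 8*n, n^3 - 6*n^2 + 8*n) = n^2 - 4*n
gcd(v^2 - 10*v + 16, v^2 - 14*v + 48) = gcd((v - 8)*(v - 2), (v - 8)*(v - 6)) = v - 8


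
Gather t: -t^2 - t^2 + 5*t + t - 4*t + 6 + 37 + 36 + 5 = -2*t^2 + 2*t + 84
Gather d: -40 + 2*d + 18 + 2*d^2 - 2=2*d^2 + 2*d - 24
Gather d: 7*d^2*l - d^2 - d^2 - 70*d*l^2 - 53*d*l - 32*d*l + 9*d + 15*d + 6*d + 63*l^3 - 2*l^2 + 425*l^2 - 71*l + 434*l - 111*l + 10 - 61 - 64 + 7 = d^2*(7*l - 2) + d*(-70*l^2 - 85*l + 30) + 63*l^3 + 423*l^2 + 252*l - 108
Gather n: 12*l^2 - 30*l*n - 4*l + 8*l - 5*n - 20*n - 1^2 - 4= 12*l^2 + 4*l + n*(-30*l - 25) - 5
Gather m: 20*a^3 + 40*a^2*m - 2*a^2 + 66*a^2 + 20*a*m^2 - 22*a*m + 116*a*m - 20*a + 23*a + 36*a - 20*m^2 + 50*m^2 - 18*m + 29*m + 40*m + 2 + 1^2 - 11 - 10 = 20*a^3 + 64*a^2 + 39*a + m^2*(20*a + 30) + m*(40*a^2 + 94*a + 51) - 18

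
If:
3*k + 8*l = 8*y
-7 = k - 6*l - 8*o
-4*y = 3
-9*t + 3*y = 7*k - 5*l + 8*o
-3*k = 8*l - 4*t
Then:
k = -32/97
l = -243/388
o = 2023/1552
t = -3/2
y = -3/4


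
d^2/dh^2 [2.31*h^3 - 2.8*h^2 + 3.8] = 13.86*h - 5.6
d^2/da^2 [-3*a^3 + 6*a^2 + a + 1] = 12 - 18*a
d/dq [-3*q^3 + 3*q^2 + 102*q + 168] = -9*q^2 + 6*q + 102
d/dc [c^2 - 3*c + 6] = 2*c - 3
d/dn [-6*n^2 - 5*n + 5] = -12*n - 5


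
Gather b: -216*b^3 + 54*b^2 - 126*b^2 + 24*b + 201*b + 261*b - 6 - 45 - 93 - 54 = -216*b^3 - 72*b^2 + 486*b - 198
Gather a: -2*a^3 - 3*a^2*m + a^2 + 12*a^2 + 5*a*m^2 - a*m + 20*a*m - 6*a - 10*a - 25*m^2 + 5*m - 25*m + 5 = -2*a^3 + a^2*(13 - 3*m) + a*(5*m^2 + 19*m - 16) - 25*m^2 - 20*m + 5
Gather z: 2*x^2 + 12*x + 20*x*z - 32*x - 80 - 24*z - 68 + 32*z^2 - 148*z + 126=2*x^2 - 20*x + 32*z^2 + z*(20*x - 172) - 22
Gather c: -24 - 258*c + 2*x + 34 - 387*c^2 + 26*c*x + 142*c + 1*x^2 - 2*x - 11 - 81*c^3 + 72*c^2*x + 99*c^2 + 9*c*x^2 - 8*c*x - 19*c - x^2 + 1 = -81*c^3 + c^2*(72*x - 288) + c*(9*x^2 + 18*x - 135)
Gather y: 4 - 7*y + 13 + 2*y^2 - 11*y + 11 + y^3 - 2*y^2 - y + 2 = y^3 - 19*y + 30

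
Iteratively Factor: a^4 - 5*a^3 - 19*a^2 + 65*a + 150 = (a - 5)*(a^3 - 19*a - 30) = (a - 5)^2*(a^2 + 5*a + 6) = (a - 5)^2*(a + 2)*(a + 3)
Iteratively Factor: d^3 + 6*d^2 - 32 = (d + 4)*(d^2 + 2*d - 8) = (d - 2)*(d + 4)*(d + 4)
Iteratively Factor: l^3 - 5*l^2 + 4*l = (l - 1)*(l^2 - 4*l) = (l - 4)*(l - 1)*(l)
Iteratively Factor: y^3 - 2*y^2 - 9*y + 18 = (y - 2)*(y^2 - 9) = (y - 3)*(y - 2)*(y + 3)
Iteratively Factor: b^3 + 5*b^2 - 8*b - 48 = (b - 3)*(b^2 + 8*b + 16) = (b - 3)*(b + 4)*(b + 4)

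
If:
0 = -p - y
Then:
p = -y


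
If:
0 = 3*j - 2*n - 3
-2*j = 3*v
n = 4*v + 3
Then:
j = 27/25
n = 3/25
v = -18/25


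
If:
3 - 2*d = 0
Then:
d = 3/2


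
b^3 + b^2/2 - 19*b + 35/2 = (b - 7/2)*(b - 1)*(b + 5)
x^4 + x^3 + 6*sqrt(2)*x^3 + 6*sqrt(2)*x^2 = x^2*(x + 1)*(x + 6*sqrt(2))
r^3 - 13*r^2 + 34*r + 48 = (r - 8)*(r - 6)*(r + 1)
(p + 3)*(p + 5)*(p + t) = p^3 + p^2*t + 8*p^2 + 8*p*t + 15*p + 15*t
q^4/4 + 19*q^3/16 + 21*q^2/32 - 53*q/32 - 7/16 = (q/4 + 1/2)*(q - 1)*(q + 1/4)*(q + 7/2)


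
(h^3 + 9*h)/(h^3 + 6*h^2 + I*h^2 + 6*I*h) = (h^2 + 9)/(h^2 + h*(6 + I) + 6*I)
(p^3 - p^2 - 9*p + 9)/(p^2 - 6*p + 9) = (p^2 + 2*p - 3)/(p - 3)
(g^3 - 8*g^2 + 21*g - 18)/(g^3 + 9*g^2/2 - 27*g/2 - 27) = 2*(g^2 - 5*g + 6)/(2*g^2 + 15*g + 18)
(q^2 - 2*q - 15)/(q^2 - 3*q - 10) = (q + 3)/(q + 2)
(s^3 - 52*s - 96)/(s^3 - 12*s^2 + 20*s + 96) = (s + 6)/(s - 6)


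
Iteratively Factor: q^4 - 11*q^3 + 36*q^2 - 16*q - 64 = (q - 4)*(q^3 - 7*q^2 + 8*q + 16) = (q - 4)^2*(q^2 - 3*q - 4) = (q - 4)^3*(q + 1)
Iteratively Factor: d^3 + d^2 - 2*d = (d)*(d^2 + d - 2) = d*(d - 1)*(d + 2)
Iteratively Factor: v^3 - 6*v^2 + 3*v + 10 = (v - 5)*(v^2 - v - 2) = (v - 5)*(v + 1)*(v - 2)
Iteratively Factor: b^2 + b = (b)*(b + 1)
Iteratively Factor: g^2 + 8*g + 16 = (g + 4)*(g + 4)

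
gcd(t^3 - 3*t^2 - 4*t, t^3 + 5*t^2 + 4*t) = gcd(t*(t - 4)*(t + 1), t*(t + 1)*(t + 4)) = t^2 + t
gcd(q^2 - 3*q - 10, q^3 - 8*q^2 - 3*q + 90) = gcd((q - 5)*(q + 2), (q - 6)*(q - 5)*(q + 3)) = q - 5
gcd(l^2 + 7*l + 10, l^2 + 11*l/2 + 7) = l + 2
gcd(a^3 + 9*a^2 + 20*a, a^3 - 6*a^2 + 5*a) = a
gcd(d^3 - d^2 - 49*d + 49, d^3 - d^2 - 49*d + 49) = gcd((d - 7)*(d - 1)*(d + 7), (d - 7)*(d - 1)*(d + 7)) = d^3 - d^2 - 49*d + 49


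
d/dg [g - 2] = 1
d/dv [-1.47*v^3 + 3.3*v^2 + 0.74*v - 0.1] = -4.41*v^2 + 6.6*v + 0.74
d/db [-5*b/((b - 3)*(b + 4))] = 5*(b^2 + 12)/(b^4 + 2*b^3 - 23*b^2 - 24*b + 144)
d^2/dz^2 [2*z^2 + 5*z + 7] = 4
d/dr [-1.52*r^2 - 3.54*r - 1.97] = -3.04*r - 3.54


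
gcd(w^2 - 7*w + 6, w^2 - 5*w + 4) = w - 1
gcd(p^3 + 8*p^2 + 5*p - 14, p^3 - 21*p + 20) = p - 1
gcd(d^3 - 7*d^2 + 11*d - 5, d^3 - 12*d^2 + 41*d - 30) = d^2 - 6*d + 5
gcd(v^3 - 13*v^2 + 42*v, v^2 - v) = v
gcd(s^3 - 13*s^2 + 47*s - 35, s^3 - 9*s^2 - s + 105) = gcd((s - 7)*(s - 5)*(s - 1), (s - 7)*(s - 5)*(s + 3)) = s^2 - 12*s + 35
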